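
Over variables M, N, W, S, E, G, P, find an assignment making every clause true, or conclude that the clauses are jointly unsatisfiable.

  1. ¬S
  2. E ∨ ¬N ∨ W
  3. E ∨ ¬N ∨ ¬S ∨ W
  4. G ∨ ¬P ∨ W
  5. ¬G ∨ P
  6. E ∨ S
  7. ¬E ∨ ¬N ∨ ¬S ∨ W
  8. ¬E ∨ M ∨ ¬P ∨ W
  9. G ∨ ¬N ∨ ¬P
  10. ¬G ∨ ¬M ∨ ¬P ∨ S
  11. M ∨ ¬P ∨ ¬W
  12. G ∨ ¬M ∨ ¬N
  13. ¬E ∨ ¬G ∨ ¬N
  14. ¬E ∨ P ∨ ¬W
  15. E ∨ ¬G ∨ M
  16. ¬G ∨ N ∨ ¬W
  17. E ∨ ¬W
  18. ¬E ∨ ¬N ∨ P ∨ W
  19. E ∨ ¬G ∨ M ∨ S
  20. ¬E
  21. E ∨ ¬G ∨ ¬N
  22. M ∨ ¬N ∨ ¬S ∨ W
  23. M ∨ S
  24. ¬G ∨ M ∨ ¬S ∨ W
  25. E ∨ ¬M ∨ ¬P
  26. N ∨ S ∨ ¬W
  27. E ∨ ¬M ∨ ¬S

The formula is unsatisfiable.

Case S = True:
  Clause (¬S) is falsified — contradiction.
Case S = False:
  (E ∨ S) forces E = True.
  Clause (¬E) is falsified — contradiction.
Both cases fail, so the formula is unsatisfiable.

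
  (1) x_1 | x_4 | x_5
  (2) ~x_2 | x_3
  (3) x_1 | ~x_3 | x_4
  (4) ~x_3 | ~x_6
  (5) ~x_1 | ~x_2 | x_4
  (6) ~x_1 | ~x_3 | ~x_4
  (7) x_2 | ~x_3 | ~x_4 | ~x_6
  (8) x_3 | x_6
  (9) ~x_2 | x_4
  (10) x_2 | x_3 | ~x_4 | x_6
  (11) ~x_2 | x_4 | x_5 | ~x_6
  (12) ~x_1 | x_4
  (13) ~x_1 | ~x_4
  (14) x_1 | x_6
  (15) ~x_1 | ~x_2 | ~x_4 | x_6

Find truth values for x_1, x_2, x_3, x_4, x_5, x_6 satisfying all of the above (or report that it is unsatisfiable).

x_1: False; x_2: False; x_3: False; x_4: True; x_5: True; x_6: True

Set x_1 = False.
  then (x_1 | x_6) forces x_6 = True.
  then (~x_3 | ~x_6) forces x_3 = False.
  then (~x_2 | x_3) forces x_2 = False.
Set x_4 = True.
Set x_5 = True.
All clauses satisfied.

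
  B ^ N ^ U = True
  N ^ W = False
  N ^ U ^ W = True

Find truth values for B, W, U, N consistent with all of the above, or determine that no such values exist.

B: False, W: False, U: True, N: False

B ^ N ^ U = F ^ F ^ T = True ✓
N ^ W = F ^ F = False ✓
N ^ U ^ W = F ^ T ^ F = True ✓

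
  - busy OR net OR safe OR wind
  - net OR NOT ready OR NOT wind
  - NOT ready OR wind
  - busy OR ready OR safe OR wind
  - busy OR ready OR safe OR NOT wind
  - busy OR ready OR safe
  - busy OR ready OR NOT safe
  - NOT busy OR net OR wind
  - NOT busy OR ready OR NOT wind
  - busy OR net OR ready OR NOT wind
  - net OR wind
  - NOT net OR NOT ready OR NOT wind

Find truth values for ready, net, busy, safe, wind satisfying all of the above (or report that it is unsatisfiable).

ready=F; net=T; busy=T; safe=T; wind=F

Try ready = True:
  (NOT ready OR wind) forces wind = True.
  (net OR NOT ready OR NOT wind) forces net = True.
  clause (NOT net OR NOT ready OR NOT wind) is falsified — backtrack.
So ready = False.
Try net = False:
  (net OR wind) forces wind = True.
  (NOT busy OR ready OR NOT wind) forces busy = False.
  clause (busy OR net OR ready OR NOT wind) is falsified — backtrack.
So net = True.
Set busy = True.
  then (NOT busy OR ready OR NOT wind) forces wind = False.
Set safe = True.
All clauses satisfied.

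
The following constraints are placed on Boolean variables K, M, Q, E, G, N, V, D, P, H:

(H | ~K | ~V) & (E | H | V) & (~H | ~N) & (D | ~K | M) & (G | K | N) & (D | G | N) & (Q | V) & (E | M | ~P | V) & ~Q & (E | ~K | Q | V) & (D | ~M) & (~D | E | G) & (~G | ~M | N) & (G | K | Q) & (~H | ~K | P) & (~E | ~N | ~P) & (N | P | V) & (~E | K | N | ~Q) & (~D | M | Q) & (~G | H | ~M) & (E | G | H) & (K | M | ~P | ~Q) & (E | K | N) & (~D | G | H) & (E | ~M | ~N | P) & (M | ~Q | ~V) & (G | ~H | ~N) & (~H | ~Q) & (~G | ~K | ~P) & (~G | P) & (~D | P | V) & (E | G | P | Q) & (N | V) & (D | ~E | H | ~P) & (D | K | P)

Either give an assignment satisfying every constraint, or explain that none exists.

K=F; M=F; Q=F; E=F; G=T; N=T; V=T; D=F; P=T; H=F

Unit clause (~Q) forces Q = False.
In (Q | V) only V is left, so V = True.
Set K = False.
  then (G | K | Q) forces G = True.
  then (~G | P) forces P = True.
Try M = True:
  (D | ~M) forces D = True.
  (~G | ~M | N) forces N = True.
  (~H | ~N) forces H = False.
  clause (~G | H | ~M) is falsified — backtrack.
So M = False.
  then (~D | M | Q) forces D = False.
Set E = False.
  then (E | K | N) forces N = True.
  then (~H | ~N) forces H = False.
All clauses satisfied.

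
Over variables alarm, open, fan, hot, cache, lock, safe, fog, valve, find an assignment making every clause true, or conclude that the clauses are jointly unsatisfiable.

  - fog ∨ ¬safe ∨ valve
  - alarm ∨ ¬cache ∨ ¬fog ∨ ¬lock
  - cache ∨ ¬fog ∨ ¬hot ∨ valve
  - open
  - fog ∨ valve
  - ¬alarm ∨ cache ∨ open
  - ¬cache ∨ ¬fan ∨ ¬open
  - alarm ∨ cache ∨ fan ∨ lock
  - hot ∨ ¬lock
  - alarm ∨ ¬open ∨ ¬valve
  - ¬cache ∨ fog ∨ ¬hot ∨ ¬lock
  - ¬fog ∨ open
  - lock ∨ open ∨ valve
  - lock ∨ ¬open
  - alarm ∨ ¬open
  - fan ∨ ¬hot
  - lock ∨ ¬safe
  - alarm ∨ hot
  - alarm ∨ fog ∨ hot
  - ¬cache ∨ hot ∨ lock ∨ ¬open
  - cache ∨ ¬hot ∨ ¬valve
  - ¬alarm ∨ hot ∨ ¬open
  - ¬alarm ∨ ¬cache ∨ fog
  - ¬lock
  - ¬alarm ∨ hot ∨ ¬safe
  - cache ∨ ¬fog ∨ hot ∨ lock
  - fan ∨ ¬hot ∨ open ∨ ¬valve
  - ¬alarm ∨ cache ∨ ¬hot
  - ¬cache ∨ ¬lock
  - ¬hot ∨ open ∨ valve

Case open = True:
  (lock ∨ ¬open) forces lock = True.
  Clause (¬lock) is falsified — contradiction.
Case open = False:
  Clause (open) is falsified — contradiction.
Both cases fail, so the formula is unsatisfiable.

UNSATISFIABLE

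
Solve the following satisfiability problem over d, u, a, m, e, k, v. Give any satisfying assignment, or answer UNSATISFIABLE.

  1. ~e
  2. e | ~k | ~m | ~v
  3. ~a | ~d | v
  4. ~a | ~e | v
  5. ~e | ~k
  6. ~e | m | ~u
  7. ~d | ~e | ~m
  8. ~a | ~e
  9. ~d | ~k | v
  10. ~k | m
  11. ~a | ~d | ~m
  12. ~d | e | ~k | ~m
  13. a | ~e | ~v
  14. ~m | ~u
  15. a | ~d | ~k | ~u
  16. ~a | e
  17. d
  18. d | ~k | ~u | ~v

d=T; u=F; a=F; m=F; e=F; k=F; v=T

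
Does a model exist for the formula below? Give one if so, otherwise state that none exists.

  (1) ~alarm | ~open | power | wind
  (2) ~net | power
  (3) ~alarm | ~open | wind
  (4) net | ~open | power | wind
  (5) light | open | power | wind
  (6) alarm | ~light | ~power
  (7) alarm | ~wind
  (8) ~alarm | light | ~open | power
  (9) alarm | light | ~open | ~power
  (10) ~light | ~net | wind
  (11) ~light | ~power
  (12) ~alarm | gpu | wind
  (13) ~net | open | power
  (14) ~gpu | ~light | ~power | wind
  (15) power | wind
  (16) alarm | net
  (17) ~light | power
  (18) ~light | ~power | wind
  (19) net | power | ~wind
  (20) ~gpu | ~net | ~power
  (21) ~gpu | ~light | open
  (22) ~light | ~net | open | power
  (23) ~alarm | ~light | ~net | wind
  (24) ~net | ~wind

net = False, power = True, gpu = True, wind = True, light = False, open = False, alarm = True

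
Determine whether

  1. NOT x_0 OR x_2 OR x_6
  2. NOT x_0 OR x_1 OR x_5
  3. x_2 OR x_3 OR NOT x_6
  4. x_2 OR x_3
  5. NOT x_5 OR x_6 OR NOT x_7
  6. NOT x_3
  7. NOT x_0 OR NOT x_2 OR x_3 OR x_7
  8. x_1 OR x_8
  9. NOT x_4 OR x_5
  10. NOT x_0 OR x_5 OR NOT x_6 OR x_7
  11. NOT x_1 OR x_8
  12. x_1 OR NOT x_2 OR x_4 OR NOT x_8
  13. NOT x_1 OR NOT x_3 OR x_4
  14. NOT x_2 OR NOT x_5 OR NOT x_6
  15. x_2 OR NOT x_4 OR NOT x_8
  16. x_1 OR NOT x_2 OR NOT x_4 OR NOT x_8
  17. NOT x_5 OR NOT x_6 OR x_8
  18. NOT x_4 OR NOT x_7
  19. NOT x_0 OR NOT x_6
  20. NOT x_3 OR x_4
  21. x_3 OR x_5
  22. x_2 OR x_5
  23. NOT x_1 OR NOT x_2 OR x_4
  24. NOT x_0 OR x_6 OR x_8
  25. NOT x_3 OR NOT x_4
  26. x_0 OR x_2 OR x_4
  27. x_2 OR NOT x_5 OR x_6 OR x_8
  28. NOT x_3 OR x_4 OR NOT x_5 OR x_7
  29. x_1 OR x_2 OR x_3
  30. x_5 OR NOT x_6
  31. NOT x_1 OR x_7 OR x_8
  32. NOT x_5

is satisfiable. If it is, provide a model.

Case x_5 = True:
  Clause (NOT x_5) is falsified — contradiction.
Case x_5 = False:
  (NOT x_3) forces x_3 = False.
  Clause (x_3 OR x_5) is falsified — contradiction.
Both cases fail, so the formula is unsatisfiable.

Unsatisfiable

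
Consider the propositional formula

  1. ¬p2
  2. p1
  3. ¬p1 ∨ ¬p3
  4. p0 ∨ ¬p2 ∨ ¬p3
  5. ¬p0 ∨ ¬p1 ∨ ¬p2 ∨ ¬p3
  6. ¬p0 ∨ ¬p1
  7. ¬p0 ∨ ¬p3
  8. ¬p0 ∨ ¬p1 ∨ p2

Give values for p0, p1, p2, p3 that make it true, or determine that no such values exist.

p0=F, p1=T, p2=F, p3=F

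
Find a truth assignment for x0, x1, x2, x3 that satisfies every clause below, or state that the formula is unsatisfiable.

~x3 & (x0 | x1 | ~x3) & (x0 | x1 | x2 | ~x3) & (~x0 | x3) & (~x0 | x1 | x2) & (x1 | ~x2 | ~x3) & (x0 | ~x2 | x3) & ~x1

Unit clause (~x3) forces x3 = False.
In (~x0 | x3) only ~x0 is left, so x0 = False.
In (x0 | ~x2 | x3) only ~x2 is left, so x2 = False.
Unit clause (~x1) forces x1 = False.
Check each clause:
  (~x3): ~x3 holds.
  (x0 | x1 | ~x3): ~x3 holds.
  (x0 | x1 | x2 | ~x3): ~x3 holds.
  (~x0 | x3): ~x0 holds.
  (~x0 | x1 | x2): ~x0 holds.
  (x1 | ~x2 | ~x3): ~x2 holds.
  (x0 | ~x2 | x3): ~x2 holds.
  (~x1): ~x1 holds.
All clauses satisfied.

x0=F, x1=F, x2=F, x3=F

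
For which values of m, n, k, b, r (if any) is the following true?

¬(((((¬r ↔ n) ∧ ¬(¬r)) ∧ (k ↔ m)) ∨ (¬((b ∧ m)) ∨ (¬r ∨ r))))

Case r = True: the formula becomes ¬(((¬n ∧ (k ↔ m)) ∨ True)) = False.
Case r = False: the formula becomes ¬((False ∨ True)) = False.
Both cases fail — unsatisfiable.

No satisfying assignment exists.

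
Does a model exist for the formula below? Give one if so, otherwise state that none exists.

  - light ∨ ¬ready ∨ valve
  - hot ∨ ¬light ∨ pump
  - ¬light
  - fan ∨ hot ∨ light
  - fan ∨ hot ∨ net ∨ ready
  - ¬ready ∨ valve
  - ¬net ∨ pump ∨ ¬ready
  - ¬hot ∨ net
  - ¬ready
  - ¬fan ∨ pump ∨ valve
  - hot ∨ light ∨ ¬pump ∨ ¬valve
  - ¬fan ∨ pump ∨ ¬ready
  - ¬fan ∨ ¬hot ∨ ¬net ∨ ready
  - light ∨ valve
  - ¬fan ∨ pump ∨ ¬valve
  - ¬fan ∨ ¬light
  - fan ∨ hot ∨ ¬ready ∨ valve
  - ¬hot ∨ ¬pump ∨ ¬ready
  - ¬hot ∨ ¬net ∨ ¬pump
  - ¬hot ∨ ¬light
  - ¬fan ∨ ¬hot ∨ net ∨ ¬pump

hot=T, light=F, ready=F, net=T, pump=F, fan=F, valve=T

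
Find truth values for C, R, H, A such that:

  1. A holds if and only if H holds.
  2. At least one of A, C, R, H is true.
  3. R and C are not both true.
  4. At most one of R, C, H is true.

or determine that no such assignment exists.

C = False, R = False, H = True, A = True

  (1) A=T, H=T — same ✓
  (2) {A, C, R, H}: 2 true — at least one ✓
  (3) R=F, C=F — not both ✓
  (4) {R, C, H}: 1 true — at most one ✓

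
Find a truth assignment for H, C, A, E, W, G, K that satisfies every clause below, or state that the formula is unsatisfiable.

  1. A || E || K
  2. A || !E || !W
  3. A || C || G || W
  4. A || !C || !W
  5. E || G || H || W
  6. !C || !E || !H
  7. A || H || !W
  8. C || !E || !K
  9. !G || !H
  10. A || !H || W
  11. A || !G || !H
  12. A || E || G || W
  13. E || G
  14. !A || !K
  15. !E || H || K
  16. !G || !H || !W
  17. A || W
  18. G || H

Set H = False.
  then (G || H) forces G = True.
Set C = False.
Set A = True.
  then (!A || !K) forces K = False.
  then (!E || H || K) forces E = False.
Set W = True.
All clauses satisfied.

H = False, C = False, A = True, E = False, W = True, G = True, K = False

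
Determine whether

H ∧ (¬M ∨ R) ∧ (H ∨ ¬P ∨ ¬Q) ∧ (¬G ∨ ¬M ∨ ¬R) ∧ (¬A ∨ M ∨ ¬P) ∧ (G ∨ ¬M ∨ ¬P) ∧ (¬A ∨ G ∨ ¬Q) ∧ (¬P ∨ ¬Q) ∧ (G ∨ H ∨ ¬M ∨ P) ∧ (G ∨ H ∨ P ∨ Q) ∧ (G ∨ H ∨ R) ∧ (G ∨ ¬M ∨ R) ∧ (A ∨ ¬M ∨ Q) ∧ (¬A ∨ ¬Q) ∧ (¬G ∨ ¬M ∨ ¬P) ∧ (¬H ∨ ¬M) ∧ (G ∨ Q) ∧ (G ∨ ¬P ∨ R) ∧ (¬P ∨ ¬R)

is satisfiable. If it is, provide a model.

H = True, R = False, M = False, A = False, G = True, P = False, Q = True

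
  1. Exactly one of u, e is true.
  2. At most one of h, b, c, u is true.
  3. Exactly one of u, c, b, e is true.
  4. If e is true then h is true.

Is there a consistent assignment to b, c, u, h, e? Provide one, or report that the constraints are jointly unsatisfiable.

b = False, c = False, u = True, h = False, e = False

  (1) {u, e}: 1 true — exactly one ✓
  (2) {h, b, c, u}: 1 true — at most one ✓
  (3) {u, c, b, e}: 1 true — exactly one ✓
  (4) e=F ⇒ h: vacuous ✓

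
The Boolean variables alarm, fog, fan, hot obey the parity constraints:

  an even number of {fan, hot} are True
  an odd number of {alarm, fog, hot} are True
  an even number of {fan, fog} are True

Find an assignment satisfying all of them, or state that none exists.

alarm=T, fog=F, fan=F, hot=F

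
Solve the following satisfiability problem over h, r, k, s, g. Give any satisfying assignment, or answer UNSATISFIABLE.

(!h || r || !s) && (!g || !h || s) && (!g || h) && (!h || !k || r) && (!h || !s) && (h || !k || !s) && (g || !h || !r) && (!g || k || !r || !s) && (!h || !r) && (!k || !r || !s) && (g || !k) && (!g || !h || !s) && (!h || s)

h = False, r = False, k = False, s = True, g = False

Set h = False.
  then (!g || h) forces g = False.
  then (g || !k) forces k = False.
Set r = False.
Set s = True.
All clauses satisfied.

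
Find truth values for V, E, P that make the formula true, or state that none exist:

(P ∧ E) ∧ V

V = True, E = True, P = True

  P ∧ E = True
Both conjuncts True, so the formula holds.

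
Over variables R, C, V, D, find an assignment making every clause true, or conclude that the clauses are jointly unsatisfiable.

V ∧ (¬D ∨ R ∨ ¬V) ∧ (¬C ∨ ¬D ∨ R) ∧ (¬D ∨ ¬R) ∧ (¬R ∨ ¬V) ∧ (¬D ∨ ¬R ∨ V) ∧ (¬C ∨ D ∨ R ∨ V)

R = False; C = True; V = True; D = False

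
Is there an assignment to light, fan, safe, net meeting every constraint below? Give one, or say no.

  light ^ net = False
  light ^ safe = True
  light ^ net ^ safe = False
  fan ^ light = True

light = True, fan = False, safe = False, net = True

light ^ net = T ^ T = False ✓
light ^ safe = T ^ F = True ✓
light ^ net ^ safe = T ^ T ^ F = False ✓
fan ^ light = F ^ T = True ✓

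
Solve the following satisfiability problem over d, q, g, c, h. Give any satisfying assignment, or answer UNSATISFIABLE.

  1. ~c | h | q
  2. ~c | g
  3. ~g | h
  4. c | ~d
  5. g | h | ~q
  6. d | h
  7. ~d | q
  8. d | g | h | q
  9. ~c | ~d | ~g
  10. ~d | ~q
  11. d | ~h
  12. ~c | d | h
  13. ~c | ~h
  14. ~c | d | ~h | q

The formula is unsatisfiable.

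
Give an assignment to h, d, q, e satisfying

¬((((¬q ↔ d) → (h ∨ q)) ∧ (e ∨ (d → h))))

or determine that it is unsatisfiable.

h = False; d = True; q = True; e = False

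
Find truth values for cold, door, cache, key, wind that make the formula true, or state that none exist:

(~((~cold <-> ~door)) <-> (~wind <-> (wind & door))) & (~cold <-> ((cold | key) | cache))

cold = False; door = False; cache = True; key = True; wind = False

  ~((~cold <-> ~door)) <-> (~wind <-> (wind & door)) = True
    ~((~cold <-> ~door)) = False
      ~cold <-> ~door = True
        ~cold = True
        ~door = True
    ~wind <-> (wind & door) = False
      ~wind = True
      wind & door = False
  ~cold <-> ((cold | key) | cache) = True
    ~cold = True
    (cold | key) | cache = True
      cold | key = True
Both conjuncts True, so the formula holds.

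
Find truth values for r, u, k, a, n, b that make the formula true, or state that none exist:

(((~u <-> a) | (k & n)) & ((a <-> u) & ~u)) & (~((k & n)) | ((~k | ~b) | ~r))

r=T, u=F, k=T, a=F, n=T, b=F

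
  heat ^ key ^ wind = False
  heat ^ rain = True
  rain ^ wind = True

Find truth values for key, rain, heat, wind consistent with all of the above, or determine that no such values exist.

key = False, rain = False, heat = True, wind = True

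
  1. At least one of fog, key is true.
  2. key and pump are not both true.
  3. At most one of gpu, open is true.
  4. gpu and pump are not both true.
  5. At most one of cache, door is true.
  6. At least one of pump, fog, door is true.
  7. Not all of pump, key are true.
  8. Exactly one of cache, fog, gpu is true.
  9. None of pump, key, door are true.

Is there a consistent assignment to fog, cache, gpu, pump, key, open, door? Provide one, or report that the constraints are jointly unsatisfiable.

fog: True, cache: False, gpu: False, pump: False, key: False, open: True, door: False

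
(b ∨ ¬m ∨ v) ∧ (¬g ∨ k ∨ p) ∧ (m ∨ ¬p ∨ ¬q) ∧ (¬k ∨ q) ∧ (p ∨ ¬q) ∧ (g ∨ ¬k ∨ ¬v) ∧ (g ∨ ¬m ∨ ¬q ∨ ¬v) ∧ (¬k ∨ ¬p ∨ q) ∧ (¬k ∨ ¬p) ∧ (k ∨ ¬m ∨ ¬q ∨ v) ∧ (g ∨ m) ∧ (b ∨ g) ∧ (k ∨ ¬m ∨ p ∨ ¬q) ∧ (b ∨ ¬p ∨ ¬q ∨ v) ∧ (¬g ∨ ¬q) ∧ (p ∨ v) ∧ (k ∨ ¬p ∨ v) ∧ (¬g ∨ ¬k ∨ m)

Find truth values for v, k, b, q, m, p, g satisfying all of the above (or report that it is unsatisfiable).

Try v = False:
  (p ∨ v) forces p = True.
  (¬k ∨ ¬p) forces k = False.
  clause (k ∨ ¬p ∨ v) is falsified — backtrack.
So v = True.
Set k = False.
Set b = True.
Try q = True:
  (p ∨ ¬q) forces p = True.
  (m ∨ ¬p ∨ ¬q) forces m = True.
  (g ∨ ¬m ∨ ¬q ∨ ¬v) forces g = True.
  clause (¬g ∨ ¬q) is falsified — backtrack.
So q = False.
Set m = True.
Set p = False.
  then (¬g ∨ k ∨ p) forces g = False.
All clauses satisfied.

v: True; k: False; b: True; q: False; m: True; p: False; g: False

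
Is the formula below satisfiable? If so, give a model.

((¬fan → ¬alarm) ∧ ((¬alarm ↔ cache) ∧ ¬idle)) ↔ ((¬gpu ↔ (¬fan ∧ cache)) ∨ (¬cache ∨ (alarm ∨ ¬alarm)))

fan: True; gpu: False; cache: False; alarm: True; idle: False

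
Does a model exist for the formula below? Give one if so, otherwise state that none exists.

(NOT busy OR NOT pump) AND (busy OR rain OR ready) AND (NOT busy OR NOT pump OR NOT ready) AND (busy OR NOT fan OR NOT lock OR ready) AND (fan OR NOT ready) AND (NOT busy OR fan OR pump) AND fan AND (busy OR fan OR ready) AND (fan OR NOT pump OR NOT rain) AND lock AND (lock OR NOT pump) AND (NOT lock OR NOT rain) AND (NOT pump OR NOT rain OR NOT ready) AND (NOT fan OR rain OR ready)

Unit clause (fan) forces fan = True.
Unit clause (lock) forces lock = True.
In (NOT lock OR NOT rain) only NOT rain is left, so rain = False.
In (NOT fan OR rain OR ready) only ready is left, so ready = True.
Set pump = False.
Set busy = True.
All clauses satisfied.

pump: False, fan: True, busy: True, ready: True, rain: False, lock: True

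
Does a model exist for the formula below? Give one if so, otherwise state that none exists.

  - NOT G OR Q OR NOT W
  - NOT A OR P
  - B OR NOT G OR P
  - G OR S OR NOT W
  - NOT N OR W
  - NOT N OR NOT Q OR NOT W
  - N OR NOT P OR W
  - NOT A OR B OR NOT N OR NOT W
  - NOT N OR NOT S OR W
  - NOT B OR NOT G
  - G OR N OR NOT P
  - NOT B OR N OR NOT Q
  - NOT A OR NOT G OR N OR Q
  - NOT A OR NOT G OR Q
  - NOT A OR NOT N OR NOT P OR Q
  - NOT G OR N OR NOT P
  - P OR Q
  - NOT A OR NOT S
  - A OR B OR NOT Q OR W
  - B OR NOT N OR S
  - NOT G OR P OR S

B = True; P = True; S = True; G = False; Q = False; W = True; N = True; A = False

Set B = True.
  then (NOT B OR NOT G) forces G = False.
Try P = False:
  (NOT A OR P) forces A = False.
  (P OR Q) forces Q = True.
  (NOT B OR N OR NOT Q) forces N = True.
  (NOT N OR W) forces W = True.
  clause (NOT N OR NOT Q OR NOT W) is falsified — backtrack.
So P = True.
  then (G OR N OR NOT P) forces N = True.
  then (NOT N OR W) forces W = True.
  then (NOT N OR NOT Q OR NOT W) forces Q = False.
  then (NOT A OR NOT N OR NOT P OR Q) forces A = False.
  then (G OR S OR NOT W) forces S = True.
All clauses satisfied.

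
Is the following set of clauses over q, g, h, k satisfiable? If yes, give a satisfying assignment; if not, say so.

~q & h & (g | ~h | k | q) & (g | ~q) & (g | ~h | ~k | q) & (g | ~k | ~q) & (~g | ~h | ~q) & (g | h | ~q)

q=F; g=T; h=T; k=F

Unit clause (~q) forces q = False.
Unit clause (h) forces h = True.
Try g = False:
  (g | ~h | k | q) forces k = True.
  clause (g | ~h | ~k | q) is falsified — backtrack.
So g = True.
Set k = False.
Check each clause:
  (~q): ~q holds.
  (h): h holds.
  (g | ~h | k | q): g holds.
  (g | ~q): g holds.
  (g | ~h | ~k | q): g holds.
  (g | ~k | ~q): g holds.
  (~g | ~h | ~q): ~q holds.
  (g | h | ~q): g holds.
All clauses satisfied.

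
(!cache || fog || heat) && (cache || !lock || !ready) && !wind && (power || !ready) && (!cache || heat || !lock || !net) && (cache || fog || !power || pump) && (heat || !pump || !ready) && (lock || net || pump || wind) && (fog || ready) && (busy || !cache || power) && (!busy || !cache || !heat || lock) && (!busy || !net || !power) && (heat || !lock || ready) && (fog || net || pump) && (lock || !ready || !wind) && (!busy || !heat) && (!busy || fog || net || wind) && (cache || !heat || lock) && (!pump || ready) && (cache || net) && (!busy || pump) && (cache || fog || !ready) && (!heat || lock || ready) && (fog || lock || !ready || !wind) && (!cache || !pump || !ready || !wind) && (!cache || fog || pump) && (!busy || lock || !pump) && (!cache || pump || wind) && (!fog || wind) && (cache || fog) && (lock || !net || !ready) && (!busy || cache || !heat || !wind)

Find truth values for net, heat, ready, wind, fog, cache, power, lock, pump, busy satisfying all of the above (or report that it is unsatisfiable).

Unit clause (!wind) forces wind = False.
In (!fog || wind) only !fog is left, so fog = False.
In (cache || fog) only cache is left, so cache = True.
In (!cache || fog || heat) only heat is left, so heat = True.
In (fog || ready) only ready is left, so ready = True.
In (!busy || !heat) only !busy is left, so busy = False.
In (!cache || fog || pump) only pump is left, so pump = True.
In (power || !ready) only power is left, so power = True.
Set net = False.
Set lock = True.
All clauses satisfied.

net = False; heat = True; ready = True; wind = False; fog = False; cache = True; power = True; lock = True; pump = True; busy = False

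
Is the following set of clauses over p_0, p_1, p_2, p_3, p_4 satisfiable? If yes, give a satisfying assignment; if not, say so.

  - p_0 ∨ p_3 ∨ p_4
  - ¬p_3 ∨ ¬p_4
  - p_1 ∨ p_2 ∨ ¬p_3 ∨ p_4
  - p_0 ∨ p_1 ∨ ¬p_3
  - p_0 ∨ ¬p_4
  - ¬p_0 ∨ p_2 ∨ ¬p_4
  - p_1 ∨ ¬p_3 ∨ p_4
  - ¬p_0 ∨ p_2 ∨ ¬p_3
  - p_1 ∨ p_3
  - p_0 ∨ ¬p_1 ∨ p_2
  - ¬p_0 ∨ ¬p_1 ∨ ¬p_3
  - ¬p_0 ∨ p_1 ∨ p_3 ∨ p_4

Set p_0 = False.
  then (p_0 ∨ ¬p_4) forces p_4 = False.
  then (p_0 ∨ p_3 ∨ p_4) forces p_3 = True.
  then (p_0 ∨ p_1 ∨ ¬p_3) forces p_1 = True.
  then (p_0 ∨ ¬p_1 ∨ p_2) forces p_2 = True.
All clauses satisfied.

p_0: False, p_1: True, p_2: True, p_3: True, p_4: False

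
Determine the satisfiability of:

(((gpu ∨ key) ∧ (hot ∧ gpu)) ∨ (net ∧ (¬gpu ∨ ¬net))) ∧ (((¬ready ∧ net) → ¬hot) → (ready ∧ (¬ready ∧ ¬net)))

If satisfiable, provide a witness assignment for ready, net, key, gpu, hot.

ready=F, net=T, key=T, gpu=T, hot=T

  ((gpu ∨ key) ∧ (hot ∧ gpu)) ∨ (net ∧ (¬gpu ∨ ¬net)) = True
    (gpu ∨ key) ∧ (hot ∧ gpu) = True
      gpu ∨ key = True
      hot ∧ gpu = True
    net ∧ (¬gpu ∨ ¬net) = False
      ¬gpu ∨ ¬net = False
        ¬gpu = False
        ¬net = False
  ((¬ready ∧ net) → ¬hot) → (ready ∧ (¬ready ∧ ¬net)) = True
    (¬ready ∧ net) → ¬hot = False
      ¬ready ∧ net = True
        ¬ready = True
      ¬hot = False
    ready ∧ (¬ready ∧ ¬net) = False
      ¬ready ∧ ¬net = False
        ¬ready = True
        ¬net = False
Both conjuncts True, so the formula holds.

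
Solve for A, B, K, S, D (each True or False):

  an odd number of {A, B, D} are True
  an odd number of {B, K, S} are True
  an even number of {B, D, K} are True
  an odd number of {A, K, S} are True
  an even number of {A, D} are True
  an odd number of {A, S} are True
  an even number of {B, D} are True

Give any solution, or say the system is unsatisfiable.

A = True, B = True, K = False, S = False, D = True

{A, B, D}: 3 true → odd ✓
{B, K, S}: 1 true → odd ✓
{B, D, K}: 2 true → even ✓
{A, K, S}: 1 true → odd ✓
{A, D}: 2 true → even ✓
{A, S}: 1 true → odd ✓
{B, D}: 2 true → even ✓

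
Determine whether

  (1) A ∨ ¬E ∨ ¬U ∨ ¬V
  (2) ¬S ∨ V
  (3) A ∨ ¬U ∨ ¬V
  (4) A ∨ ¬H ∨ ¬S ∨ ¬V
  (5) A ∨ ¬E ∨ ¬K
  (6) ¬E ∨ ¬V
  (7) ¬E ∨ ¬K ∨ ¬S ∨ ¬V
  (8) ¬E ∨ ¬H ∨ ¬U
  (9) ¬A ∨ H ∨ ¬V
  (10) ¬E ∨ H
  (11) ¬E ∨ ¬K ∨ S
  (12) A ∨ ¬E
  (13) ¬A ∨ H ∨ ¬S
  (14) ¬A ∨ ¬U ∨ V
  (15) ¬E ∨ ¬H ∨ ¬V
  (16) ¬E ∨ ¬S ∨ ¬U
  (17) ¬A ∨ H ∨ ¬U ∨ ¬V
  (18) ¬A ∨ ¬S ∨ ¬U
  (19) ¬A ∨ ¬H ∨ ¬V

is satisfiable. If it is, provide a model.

Set E = False.
Set U = False.
Set A = False.
Set K = True.
Set S = False.
Set H = False.
Set V = False.
All clauses satisfied.

E = False; U = False; A = False; K = True; S = False; H = False; V = False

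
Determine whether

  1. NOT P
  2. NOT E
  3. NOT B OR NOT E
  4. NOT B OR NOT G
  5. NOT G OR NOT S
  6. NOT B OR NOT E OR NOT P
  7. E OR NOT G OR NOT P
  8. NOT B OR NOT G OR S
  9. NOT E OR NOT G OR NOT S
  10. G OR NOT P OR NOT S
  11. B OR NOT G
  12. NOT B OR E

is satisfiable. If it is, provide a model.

E = False; G = False; S = False; P = False; B = False

Unit clause (NOT P) forces P = False.
Unit clause (NOT E) forces E = False.
In (NOT B OR E) only NOT B is left, so B = False.
In (B OR NOT G) only NOT G is left, so G = False.
Set S = False.
All clauses satisfied.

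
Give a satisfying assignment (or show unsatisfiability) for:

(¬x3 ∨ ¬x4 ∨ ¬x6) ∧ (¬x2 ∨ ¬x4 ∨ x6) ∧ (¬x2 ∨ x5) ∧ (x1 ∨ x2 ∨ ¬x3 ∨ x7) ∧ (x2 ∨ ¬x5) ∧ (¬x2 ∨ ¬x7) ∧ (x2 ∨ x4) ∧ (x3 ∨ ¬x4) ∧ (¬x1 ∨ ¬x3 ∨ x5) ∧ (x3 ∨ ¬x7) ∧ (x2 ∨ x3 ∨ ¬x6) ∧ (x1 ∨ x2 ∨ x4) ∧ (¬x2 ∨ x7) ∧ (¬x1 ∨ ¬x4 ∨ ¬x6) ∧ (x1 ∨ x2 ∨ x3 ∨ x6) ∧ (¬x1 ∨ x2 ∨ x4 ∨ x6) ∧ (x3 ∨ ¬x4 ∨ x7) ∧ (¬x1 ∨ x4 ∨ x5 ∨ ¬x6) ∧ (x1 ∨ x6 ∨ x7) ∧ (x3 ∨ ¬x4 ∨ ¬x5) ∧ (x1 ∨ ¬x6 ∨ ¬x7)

Set x1 = False.
Set x2 = False.
  then (x2 ∨ ¬x5) forces x5 = False.
  then (x2 ∨ x4) forces x4 = True.
  then (x3 ∨ ¬x4) forces x3 = True.
  then (¬x3 ∨ ¬x4 ∨ ¬x6) forces x6 = False.
  then (x1 ∨ x2 ∨ ¬x3 ∨ x7) forces x7 = True.
All clauses satisfied.

x1: False, x2: False, x3: True, x4: True, x5: False, x6: False, x7: True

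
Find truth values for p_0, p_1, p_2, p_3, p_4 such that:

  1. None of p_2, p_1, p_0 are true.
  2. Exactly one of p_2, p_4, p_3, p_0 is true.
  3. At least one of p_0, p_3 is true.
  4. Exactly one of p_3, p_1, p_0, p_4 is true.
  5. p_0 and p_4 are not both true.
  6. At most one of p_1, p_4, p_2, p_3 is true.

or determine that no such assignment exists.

p_0 = False, p_1 = False, p_2 = False, p_3 = True, p_4 = False

  (1) {p_2, p_1, p_0}: 0 true — none ✓
  (2) {p_2, p_4, p_3, p_0}: 1 true — exactly one ✓
  (3) {p_0, p_3}: 1 true — at least one ✓
  (4) {p_3, p_1, p_0, p_4}: 1 true — exactly one ✓
  (5) p_0=F, p_4=F — not both ✓
  (6) {p_1, p_4, p_2, p_3}: 1 true — at most one ✓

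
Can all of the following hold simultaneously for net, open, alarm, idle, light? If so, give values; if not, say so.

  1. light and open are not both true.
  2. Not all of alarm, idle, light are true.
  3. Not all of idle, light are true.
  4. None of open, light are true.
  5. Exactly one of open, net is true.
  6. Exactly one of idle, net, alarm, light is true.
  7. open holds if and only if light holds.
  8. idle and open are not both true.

net=T; open=F; alarm=F; idle=F; light=F

  (1) light=F, open=F — not both ✓
  (2) {alarm, idle, light}: 0/3 true — not all ✓
  (3) {idle, light}: 0/2 true — not all ✓
  (4) {open, light}: 0 true — none ✓
  (5) {open, net}: 1 true — exactly one ✓
  (6) {idle, net, alarm, light}: 1 true — exactly one ✓
  (7) open=F, light=F — same ✓
  (8) idle=F, open=F — not both ✓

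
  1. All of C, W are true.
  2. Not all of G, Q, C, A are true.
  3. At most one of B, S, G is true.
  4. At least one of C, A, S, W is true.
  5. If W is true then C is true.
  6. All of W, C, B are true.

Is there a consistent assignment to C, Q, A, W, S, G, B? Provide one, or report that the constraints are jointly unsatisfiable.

C = True; Q = True; A = False; W = True; S = False; G = False; B = True

  (1) {C, W}: all 2 true ✓
  (2) {G, Q, C, A}: 2/4 true — not all ✓
  (3) {B, S, G}: 1 true — at most one ✓
  (4) {C, A, S, W}: 2 true — at least one ✓
  (5) W=T ⇒ C: T ✓
  (6) {W, C, B}: all 3 true ✓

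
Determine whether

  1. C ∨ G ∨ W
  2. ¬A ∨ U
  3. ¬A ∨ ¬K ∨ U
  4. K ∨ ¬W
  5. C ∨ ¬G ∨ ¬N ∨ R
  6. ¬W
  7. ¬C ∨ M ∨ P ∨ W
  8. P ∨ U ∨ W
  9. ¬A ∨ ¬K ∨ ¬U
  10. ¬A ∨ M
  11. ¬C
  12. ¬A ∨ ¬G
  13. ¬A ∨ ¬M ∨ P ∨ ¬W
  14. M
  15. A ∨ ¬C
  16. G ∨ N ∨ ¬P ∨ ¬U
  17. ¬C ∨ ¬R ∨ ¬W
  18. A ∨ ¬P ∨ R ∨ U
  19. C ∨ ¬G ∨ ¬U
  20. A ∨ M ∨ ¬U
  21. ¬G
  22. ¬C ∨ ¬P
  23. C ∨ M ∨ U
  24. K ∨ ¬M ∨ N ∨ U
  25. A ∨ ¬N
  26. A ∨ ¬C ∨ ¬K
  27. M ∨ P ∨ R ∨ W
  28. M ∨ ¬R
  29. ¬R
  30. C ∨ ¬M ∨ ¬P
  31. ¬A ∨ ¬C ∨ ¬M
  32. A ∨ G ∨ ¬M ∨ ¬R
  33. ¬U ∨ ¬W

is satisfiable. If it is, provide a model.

Unsatisfiable — no assignment works.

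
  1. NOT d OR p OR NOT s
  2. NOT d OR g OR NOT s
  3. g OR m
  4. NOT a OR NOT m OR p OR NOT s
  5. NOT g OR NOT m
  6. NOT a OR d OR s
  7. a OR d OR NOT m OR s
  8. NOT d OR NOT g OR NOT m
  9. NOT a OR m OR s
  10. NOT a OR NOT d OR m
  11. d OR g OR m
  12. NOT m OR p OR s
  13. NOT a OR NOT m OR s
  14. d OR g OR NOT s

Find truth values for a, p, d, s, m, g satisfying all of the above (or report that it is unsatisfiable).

Set a = False.
Set p = True.
Set d = False.
Set s = False.
  then (a OR d OR NOT m OR s) forces m = False.
  then (d OR g OR m) forces g = True.
All clauses satisfied.

a = False, p = True, d = False, s = False, m = False, g = True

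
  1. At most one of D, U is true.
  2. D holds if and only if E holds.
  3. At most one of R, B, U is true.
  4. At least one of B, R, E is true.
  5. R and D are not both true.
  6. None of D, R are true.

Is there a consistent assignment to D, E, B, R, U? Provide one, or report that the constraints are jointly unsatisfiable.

D = False, E = False, B = True, R = False, U = False

  (1) {D, U}: 0 true — at most one ✓
  (2) D=F, E=F — same ✓
  (3) {R, B, U}: 1 true — at most one ✓
  (4) {B, R, E}: 1 true — at least one ✓
  (5) R=F, D=F — not both ✓
  (6) {D, R}: 0 true — none ✓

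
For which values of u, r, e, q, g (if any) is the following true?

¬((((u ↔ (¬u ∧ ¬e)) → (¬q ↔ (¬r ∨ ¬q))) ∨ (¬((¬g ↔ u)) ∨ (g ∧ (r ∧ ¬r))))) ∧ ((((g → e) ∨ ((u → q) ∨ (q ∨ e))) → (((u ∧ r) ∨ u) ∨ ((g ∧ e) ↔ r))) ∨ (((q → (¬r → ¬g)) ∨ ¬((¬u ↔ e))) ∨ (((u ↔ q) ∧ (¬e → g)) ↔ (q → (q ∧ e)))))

Case u = True: the conjunct ¬((((u ↔ (¬u ∧ ¬e)) → (¬q ↔ (¬r ∨ ¬q))) ∨ (¬((¬g ↔ u)) ∨ (g ∧ (r ∧ ¬r))))) becomes ¬((True ∨ (¬(¬g) ∨ (g ∧ (r ∧ ¬r))))) = False.
Case u = False: the formula simplifies to ¬(((e → (¬q ↔ (¬r ∨ ¬q))) ∨ (¬g ∨ (g ∧ (r ∧ ¬r))))) ∧ (((g ∧ e) ↔ r) ∨ (((q → (¬r → ¬g)) ∨ ¬e) ∨ ((¬q ∧ (¬e → g)) ↔ (q → (q ∧ e))))).
  q = True: simplifies to ¬(((e → r) ∨ (¬g ∨ (g ∧ (r ∧ ¬r))))) ∧ (((g ∧ e) ↔ r) ∨ (((¬r → ¬g) ∨ ¬e) ∨ ¬e)).
    r = True: the conjunct ¬(((e → r) ∨ (¬g ∨ (g ∧ (r ∧ ¬r))))) becomes ¬((True ∨ ¬g)) = False.
    r = False: simplifies to ¬((¬e ∨ ¬g)) ∧ (¬((g ∧ e)) ∨ ((¬g ∨ ¬e) ∨ ¬e)).
      e = True: simplifies to ¬(¬g) ∧ (¬g ∨ ¬g).
        g = True: the conjunct ¬g ∨ ¬g becomes ¬True ∨ ¬True = False.
        g = False: the conjunct ¬(¬g) becomes ¬(¬False) = False.
      e = False: the conjunct ¬((¬e ∨ ¬g)) becomes ¬((True ∨ ¬g)) = False.
  q = False: the conjunct ¬(((e → (¬q ↔ (¬r ∨ ¬q))) ∨ (¬g ∨ (g ∧ (r ∧ ¬r))))) becomes ¬((True ∨ (¬g ∨ (g ∧ (r ∧ ¬r))))) = False.
Both cases fail — unsatisfiable.

Unsatisfiable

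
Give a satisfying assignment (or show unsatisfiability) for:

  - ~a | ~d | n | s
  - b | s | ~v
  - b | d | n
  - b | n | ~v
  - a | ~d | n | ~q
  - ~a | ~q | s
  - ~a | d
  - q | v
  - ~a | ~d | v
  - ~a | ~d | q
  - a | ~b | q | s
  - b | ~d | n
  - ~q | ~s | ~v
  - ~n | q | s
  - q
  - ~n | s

Unit clause (q) forces q = True.
Set s = True.
  then (~q | ~s | ~v) forces v = False.
Set d = False.
  then (~a | d) forces a = False.
Set n = True.
Set b = True.
All clauses satisfied.

q=T, s=T, v=F, d=F, n=T, b=T, a=F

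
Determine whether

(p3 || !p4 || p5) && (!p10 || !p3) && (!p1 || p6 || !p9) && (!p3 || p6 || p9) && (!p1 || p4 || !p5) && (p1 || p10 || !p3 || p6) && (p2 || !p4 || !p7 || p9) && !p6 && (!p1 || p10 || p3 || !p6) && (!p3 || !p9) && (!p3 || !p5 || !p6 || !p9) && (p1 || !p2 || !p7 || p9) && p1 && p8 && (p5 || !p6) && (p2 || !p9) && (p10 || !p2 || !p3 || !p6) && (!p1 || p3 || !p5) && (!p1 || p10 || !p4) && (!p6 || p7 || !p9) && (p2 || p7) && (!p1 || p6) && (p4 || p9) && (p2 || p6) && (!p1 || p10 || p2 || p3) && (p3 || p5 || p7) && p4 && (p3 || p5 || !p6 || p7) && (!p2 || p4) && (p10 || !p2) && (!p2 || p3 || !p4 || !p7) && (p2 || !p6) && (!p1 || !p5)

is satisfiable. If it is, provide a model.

Case p1 = True:
  (!p6) forces p6 = False.
  Clause (!p1 || p6) is falsified — contradiction.
Case p1 = False:
  Clause (p1) is falsified — contradiction.
Both cases fail, so the formula is unsatisfiable.

UNSATISFIABLE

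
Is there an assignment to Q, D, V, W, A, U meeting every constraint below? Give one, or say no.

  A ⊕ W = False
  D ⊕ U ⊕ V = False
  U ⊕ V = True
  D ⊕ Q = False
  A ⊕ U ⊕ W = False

Q = True; D = True; V = True; W = True; A = True; U = False

A ⊕ W = T ⊕ T = False ✓
D ⊕ U ⊕ V = T ⊕ F ⊕ T = False ✓
U ⊕ V = F ⊕ T = True ✓
D ⊕ Q = T ⊕ T = False ✓
A ⊕ U ⊕ W = T ⊕ F ⊕ T = False ✓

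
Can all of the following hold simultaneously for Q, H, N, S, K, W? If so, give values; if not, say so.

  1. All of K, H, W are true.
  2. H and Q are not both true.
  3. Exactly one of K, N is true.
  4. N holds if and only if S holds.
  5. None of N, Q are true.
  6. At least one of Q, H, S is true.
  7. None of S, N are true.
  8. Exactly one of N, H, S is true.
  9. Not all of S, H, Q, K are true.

Q = False; H = True; N = False; S = False; K = True; W = True

  (1) {K, H, W}: all 3 true ✓
  (2) H=T, Q=F — not both ✓
  (3) {K, N}: 1 true — exactly one ✓
  (4) N=F, S=F — same ✓
  (5) {N, Q}: 0 true — none ✓
  (6) {Q, H, S}: 1 true — at least one ✓
  (7) {S, N}: 0 true — none ✓
  (8) {N, H, S}: 1 true — exactly one ✓
  (9) {S, H, Q, K}: 2/4 true — not all ✓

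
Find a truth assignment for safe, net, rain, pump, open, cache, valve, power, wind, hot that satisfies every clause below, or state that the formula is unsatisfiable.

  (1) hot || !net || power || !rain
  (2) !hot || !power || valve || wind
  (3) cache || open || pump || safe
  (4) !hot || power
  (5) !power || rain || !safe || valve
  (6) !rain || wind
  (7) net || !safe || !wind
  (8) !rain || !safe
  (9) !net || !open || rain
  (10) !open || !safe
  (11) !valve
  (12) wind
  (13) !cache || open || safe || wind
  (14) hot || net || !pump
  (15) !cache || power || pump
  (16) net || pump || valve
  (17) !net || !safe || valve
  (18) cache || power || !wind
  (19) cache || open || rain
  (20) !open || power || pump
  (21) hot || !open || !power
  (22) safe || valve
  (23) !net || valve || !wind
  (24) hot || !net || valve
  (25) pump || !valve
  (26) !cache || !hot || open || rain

Unsatisfiable — no assignment works.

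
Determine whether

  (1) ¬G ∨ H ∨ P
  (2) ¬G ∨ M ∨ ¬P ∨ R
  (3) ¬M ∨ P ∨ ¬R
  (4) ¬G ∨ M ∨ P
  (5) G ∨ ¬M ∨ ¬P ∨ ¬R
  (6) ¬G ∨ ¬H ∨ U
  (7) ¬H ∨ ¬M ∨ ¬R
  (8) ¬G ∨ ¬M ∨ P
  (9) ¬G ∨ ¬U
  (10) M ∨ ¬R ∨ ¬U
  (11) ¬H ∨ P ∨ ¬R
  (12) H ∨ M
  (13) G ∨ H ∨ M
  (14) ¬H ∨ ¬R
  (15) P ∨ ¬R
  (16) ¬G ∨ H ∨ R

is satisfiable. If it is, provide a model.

P = True, M = False, H = True, U = False, R = False, G = False

Set P = True.
Set M = False.
  then (H ∨ M) forces H = True.
  then (¬H ∨ ¬R) forces R = False.
  then (¬G ∨ M ∨ ¬P ∨ R) forces G = False.
Set U = False.
All clauses satisfied.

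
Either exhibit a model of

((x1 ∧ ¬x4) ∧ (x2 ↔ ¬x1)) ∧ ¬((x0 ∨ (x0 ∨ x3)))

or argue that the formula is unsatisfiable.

x0 = False, x1 = True, x2 = False, x3 = False, x4 = False

  (x1 ∧ ¬x4) ∧ (x2 ↔ ¬x1) = True
    x1 ∧ ¬x4 = True
      ¬x4 = True
    x2 ↔ ¬x1 = True
      ¬x1 = False
  ¬((x0 ∨ (x0 ∨ x3))) = True
    x0 ∨ (x0 ∨ x3) = False
      x0 ∨ x3 = False
Both conjuncts True, so the formula holds.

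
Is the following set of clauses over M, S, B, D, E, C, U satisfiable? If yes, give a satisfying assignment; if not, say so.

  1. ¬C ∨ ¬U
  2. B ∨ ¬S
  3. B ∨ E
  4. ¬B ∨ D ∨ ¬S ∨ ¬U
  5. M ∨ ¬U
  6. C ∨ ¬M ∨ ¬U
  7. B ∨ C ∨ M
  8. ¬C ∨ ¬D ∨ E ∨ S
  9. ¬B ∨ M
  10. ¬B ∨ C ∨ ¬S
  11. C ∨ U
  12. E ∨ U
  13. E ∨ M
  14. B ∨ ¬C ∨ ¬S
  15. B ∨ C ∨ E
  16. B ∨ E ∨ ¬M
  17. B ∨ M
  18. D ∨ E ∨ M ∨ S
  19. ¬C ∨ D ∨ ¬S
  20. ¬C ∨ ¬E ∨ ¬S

M: True, S: False, B: True, D: False, E: True, C: True, U: False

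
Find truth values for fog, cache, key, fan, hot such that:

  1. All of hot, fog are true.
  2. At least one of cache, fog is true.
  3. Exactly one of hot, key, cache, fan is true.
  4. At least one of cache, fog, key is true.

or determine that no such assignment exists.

fog = True, cache = False, key = False, fan = False, hot = True

  (1) {hot, fog}: all 2 true ✓
  (2) {cache, fog}: 1 true — at least one ✓
  (3) {hot, key, cache, fan}: 1 true — exactly one ✓
  (4) {cache, fog, key}: 1 true — at least one ✓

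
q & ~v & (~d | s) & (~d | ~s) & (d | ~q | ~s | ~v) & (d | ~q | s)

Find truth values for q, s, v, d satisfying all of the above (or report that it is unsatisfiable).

q=T, s=T, v=F, d=F

Unit clause (q) forces q = True.
Unit clause (~v) forces v = False.
Try s = False:
  (~d | s) forces d = False.
  clause (d | ~q | s) is falsified — backtrack.
So s = True.
  then (~d | ~s) forces d = False.
All clauses satisfied.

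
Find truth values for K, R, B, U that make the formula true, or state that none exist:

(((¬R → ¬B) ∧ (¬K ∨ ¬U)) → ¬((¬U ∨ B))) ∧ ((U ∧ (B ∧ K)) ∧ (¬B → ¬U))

K=T, R=F, B=T, U=T

  ((¬R → ¬B) ∧ (¬K ∨ ¬U)) → ¬((¬U ∨ B)) = True
    (¬R → ¬B) ∧ (¬K ∨ ¬U) = False
      ¬R → ¬B = False
        ¬R = True
        ¬B = False
      ¬K ∨ ¬U = False
        ¬K = False
        ¬U = False
    ¬((¬U ∨ B)) = False
      ¬U ∨ B = True
        ¬U = False
  (U ∧ (B ∧ K)) ∧ (¬B → ¬U) = True
    U ∧ (B ∧ K) = True
      B ∧ K = True
    ¬B → ¬U = True
      ¬B = False
      ¬U = False
Both conjuncts True, so the formula holds.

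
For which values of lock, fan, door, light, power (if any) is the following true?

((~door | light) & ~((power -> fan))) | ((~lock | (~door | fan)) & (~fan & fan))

lock = False, fan = False, door = True, light = True, power = True

  ((~door | light) & ~((power -> fan))) | ((~lock | (~door | fan)) & (~fan & fan)) = True
    (~door | light) & ~((power -> fan)) = True
      ~door | light = True
        ~door = False
      ~((power -> fan)) = True
        power -> fan = False
    (~lock | (~door | fan)) & (~fan & fan) = False
      ~lock | (~door | fan) = True
        ~lock = True
        ~door | fan = False
          ~door = False
      ~fan & fan = False
        ~fan = True
The formula evaluates to True.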